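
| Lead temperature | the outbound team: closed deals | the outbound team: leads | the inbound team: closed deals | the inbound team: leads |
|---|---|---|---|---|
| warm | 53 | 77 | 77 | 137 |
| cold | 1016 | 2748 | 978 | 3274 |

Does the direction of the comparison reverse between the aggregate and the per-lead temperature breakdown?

Warm: the outbound team 53/77 = 68.8%, the inbound team 77/137 = 56.2% → the outbound team
Cold: the outbound team 1016/2748 = 37.0%, the inbound team 978/3274 = 29.9% → the outbound team
Overall: the outbound team 1069/2825 = 37.8%, the inbound team 1055/3411 = 30.9% → the outbound team
The outbound team wins overall and in every lead group — no reversal.

No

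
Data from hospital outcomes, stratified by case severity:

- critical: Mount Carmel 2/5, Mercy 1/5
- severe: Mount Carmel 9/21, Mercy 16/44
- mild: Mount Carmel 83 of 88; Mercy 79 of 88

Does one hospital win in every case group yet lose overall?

No

Critical: Mount Carmel 2/5 = 40.0%, Mercy 1/5 = 20.0% → Mount Carmel
Severe: Mount Carmel 9/21 = 42.9%, Mercy 16/44 = 36.4% → Mount Carmel
Mild: Mount Carmel 83/88 = 94.3%, Mercy 79/88 = 89.8% → Mount Carmel
Overall: Mount Carmel 94/114 = 82.5%, Mercy 96/137 = 70.1% → Mount Carmel
Mount Carmel wins overall and in every case group — no reversal.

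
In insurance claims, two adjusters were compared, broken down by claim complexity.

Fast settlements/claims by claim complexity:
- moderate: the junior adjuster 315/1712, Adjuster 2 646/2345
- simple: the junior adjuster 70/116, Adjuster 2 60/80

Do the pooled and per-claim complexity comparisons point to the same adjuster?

Yes

Moderate: the junior adjuster 315/1712 = 18.4%, Adjuster 2 646/2345 = 27.5% → Adjuster 2
Simple: the junior adjuster 70/116 = 60.3%, Adjuster 2 60/80 = 75.0% → Adjuster 2
Overall: the junior adjuster 385/1828 = 21.1%, Adjuster 2 706/2425 = 29.1% → Adjuster 2
Adjuster 2 wins overall and in every claim group — no reversal.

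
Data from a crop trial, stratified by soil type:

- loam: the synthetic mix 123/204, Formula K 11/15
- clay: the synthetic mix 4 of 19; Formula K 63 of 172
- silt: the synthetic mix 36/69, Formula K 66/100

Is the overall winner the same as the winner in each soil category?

Loam: the synthetic mix 123/204 = 60.3%, Formula K 11/15 = 73.3% → Formula K
Clay: the synthetic mix 4/19 = 21.1%, Formula K 63/172 = 36.6% → Formula K
Silt: the synthetic mix 36/69 = 52.2%, Formula K 66/100 = 66.0% → Formula K
Overall: the synthetic mix 163/292 = 55.8%, Formula K 140/287 = 48.8% → the synthetic mix
Formula K wins each soil group but the synthetic mix wins overall — the comparison reverses. Formula K's plots skew toward clay, which has a lower base rate.

No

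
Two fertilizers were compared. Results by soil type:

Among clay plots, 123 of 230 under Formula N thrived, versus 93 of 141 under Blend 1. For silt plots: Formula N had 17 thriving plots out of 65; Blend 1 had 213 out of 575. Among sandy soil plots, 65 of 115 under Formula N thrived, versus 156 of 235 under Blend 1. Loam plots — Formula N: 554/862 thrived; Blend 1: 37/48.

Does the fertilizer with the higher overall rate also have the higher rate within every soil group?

Clay: Formula N 123/230 = 53.5%, Blend 1 93/141 = 66.0% → Blend 1
Silt: Formula N 17/65 = 26.2%, Blend 1 213/575 = 37.0% → Blend 1
Sandy soil: Formula N 65/115 = 56.5%, Blend 1 156/235 = 66.4% → Blend 1
Loam: Formula N 554/862 = 64.3%, Blend 1 37/48 = 77.1% → Blend 1
Overall: Formula N 759/1272 = 59.7%, Blend 1 499/999 = 49.9% → Formula N
Blend 1 wins each soil group but Formula N wins overall — the comparison reverses. Blend 1's plots skew toward silt, which has a lower base rate.

No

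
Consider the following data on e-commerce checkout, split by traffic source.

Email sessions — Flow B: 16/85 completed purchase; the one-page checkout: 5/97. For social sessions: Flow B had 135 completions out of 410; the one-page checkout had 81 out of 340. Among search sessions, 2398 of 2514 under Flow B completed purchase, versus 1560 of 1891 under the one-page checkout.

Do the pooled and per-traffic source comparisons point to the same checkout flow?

Email: Flow B 16/85 = 18.8%, the one-page checkout 5/97 = 5.2% → Flow B
Social: Flow B 135/410 = 32.9%, the one-page checkout 81/340 = 23.8% → Flow B
Search: Flow B 2398/2514 = 95.4%, the one-page checkout 1560/1891 = 82.5% → Flow B
Overall: Flow B 2549/3009 = 84.7%, the one-page checkout 1646/2328 = 70.7% → Flow B
Flow B wins overall and in every traffic group — no reversal.

Yes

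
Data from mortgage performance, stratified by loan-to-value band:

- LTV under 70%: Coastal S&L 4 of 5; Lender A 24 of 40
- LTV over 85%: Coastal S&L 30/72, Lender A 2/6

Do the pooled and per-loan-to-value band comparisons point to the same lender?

No

LTV under 70%: Coastal S&L 4/5 = 80.0%, Lender A 24/40 = 60.0% → Coastal S&L
LTV over 85%: Coastal S&L 30/72 = 41.7%, Lender A 2/6 = 33.3% → Coastal S&L
Overall: Coastal S&L 34/77 = 44.2%, Lender A 26/46 = 56.5% → Lender A
Coastal S&L wins each loan-to-value group but Lender A wins overall — the comparison reverses. Coastal S&L's loans skew toward LTV over 85%, which has a lower base rate.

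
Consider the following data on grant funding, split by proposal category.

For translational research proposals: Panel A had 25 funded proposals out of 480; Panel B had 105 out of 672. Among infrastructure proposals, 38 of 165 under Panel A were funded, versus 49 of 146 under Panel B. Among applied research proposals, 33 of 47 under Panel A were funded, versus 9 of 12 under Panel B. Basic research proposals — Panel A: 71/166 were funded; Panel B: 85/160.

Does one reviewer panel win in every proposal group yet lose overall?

Translational research: Panel A 25/480 = 5.2%, Panel B 105/672 = 15.6% → Panel B
Infrastructure: Panel A 38/165 = 23.0%, Panel B 49/146 = 33.6% → Panel B
Applied research: Panel A 33/47 = 70.2%, Panel B 9/12 = 75.0% → Panel B
Basic research: Panel A 71/166 = 42.8%, Panel B 85/160 = 53.1% → Panel B
Overall: Panel A 167/858 = 19.5%, Panel B 248/990 = 25.1% → Panel B
Panel B wins overall and in every proposal group — no reversal.

No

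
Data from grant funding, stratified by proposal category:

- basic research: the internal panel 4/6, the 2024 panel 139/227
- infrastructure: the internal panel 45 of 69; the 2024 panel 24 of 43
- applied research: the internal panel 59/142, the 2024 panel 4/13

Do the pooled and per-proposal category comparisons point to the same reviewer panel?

Basic research: the internal panel 4/6 = 66.7%, the 2024 panel 139/227 = 61.2% → the internal panel
Infrastructure: the internal panel 45/69 = 65.2%, the 2024 panel 24/43 = 55.8% → the internal panel
Applied research: the internal panel 59/142 = 41.5%, the 2024 panel 4/13 = 30.8% → the internal panel
Overall: the internal panel 108/217 = 49.8%, the 2024 panel 167/283 = 59.0% → the 2024 panel
The internal panel wins each proposal group but the 2024 panel wins overall — the comparison reverses. The internal panel's proposals skew toward applied research, which has a lower base rate.

No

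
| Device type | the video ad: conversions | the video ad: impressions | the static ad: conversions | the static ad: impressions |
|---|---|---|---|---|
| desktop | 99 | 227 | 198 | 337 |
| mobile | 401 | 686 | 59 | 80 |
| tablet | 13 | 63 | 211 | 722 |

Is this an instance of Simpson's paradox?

Yes

Desktop: the video ad 99/227 = 43.6%, the static ad 198/337 = 58.8% → the static ad
Mobile: the video ad 401/686 = 58.5%, the static ad 59/80 = 73.8% → the static ad
Tablet: the video ad 13/63 = 20.6%, the static ad 211/722 = 29.2% → the static ad
Overall: the video ad 513/976 = 52.6%, the static ad 468/1139 = 41.1% → the video ad
The static ad wins each device group but the video ad wins overall — the comparison reverses. The static ad's impressions skew toward tablet, which has a lower base rate.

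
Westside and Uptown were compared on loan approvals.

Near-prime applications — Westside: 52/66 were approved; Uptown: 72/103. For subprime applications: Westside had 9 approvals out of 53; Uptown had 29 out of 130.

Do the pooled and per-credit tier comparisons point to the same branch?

Near-prime: Westside 52/66 = 78.8%, Uptown 72/103 = 69.9% → Westside
Subprime: Westside 9/53 = 17.0%, Uptown 29/130 = 22.3% → Uptown
Overall: Westside 61/119 = 51.3%, Uptown 101/233 = 43.3% → Westside
Neither sweeps: Westside wins 1 of 2 groups, Uptown wins 1. Westside wins overall but not every group — no Simpson reversal.

No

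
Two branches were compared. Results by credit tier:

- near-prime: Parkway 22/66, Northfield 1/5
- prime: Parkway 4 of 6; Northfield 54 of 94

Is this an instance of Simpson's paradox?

Near-prime: Parkway 22/66 = 33.3%, Northfield 1/5 = 20.0% → Parkway
Prime: Parkway 4/6 = 66.7%, Northfield 54/94 = 57.4% → Parkway
Overall: Parkway 26/72 = 36.1%, Northfield 55/99 = 55.6% → Northfield
Parkway wins each credit group but Northfield wins overall — the comparison reverses. Parkway's applications skew toward near-prime, which has a lower base rate.

Yes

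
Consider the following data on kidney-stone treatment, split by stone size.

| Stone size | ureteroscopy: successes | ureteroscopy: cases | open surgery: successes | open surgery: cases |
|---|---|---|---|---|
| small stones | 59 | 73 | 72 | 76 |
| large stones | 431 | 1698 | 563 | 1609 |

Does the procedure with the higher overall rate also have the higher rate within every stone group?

Small stones: ureteroscopy 59/73 = 80.8%, open surgery 72/76 = 94.7% → open surgery
Large stones: ureteroscopy 431/1698 = 25.4%, open surgery 563/1609 = 35.0% → open surgery
Overall: ureteroscopy 490/1771 = 27.7%, open surgery 635/1685 = 37.7% → open surgery
Open surgery wins overall and in every stone group — no reversal.

Yes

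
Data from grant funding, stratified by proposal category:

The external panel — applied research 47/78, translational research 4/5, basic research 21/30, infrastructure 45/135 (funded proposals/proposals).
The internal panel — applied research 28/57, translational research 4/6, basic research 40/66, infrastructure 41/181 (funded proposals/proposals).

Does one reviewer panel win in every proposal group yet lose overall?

Applied research: the external panel 47/78 = 60.3%, the internal panel 28/57 = 49.1% → the external panel
Translational research: the external panel 4/5 = 80.0%, the internal panel 4/6 = 66.7% → the external panel
Basic research: the external panel 21/30 = 70.0%, the internal panel 40/66 = 60.6% → the external panel
Infrastructure: the external panel 45/135 = 33.3%, the internal panel 41/181 = 22.7% → the external panel
Overall: the external panel 117/248 = 47.2%, the internal panel 113/310 = 36.5% → the external panel
The external panel wins overall and in every proposal group — no reversal.

No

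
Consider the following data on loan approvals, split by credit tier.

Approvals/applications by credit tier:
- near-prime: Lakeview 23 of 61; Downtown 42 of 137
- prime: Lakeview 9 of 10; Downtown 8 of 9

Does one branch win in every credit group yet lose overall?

Near-prime: Lakeview 23/61 = 37.7%, Downtown 42/137 = 30.7% → Lakeview
Prime: Lakeview 9/10 = 90.0%, Downtown 8/9 = 88.9% → Lakeview
Overall: Lakeview 32/71 = 45.1%, Downtown 50/146 = 34.2% → Lakeview
Lakeview wins overall and in every credit group — no reversal.

No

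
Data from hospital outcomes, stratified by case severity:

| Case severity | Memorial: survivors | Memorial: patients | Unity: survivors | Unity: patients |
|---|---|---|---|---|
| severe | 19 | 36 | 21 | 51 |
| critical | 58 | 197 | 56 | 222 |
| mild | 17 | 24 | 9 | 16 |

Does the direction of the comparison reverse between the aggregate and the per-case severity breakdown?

No

Severe: Memorial 19/36 = 52.8%, Unity 21/51 = 41.2% → Memorial
Critical: Memorial 58/197 = 29.4%, Unity 56/222 = 25.2% → Memorial
Mild: Memorial 17/24 = 70.8%, Unity 9/16 = 56.2% → Memorial
Overall: Memorial 94/257 = 36.6%, Unity 86/289 = 29.8% → Memorial
Memorial wins overall and in every case group — no reversal.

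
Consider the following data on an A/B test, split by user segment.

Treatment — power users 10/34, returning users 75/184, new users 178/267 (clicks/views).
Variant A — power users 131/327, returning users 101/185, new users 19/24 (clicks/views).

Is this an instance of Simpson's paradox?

Yes

Power users: Treatment 10/34 = 29.4%, Variant A 131/327 = 40.1% → Variant A
Returning users: Treatment 75/184 = 40.8%, Variant A 101/185 = 54.6% → Variant A
New users: Treatment 178/267 = 66.7%, Variant A 19/24 = 79.2% → Variant A
Overall: Treatment 263/485 = 54.2%, Variant A 251/536 = 46.8% → Treatment
Variant A wins each user group but Treatment wins overall — the comparison reverses. Variant A's views skew toward power users, which has a lower base rate.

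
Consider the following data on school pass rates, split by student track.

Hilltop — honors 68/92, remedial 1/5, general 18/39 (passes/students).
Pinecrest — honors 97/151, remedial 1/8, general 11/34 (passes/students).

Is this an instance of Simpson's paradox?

No

Honors: Hilltop 68/92 = 73.9%, Pinecrest 97/151 = 64.2% → Hilltop
Remedial: Hilltop 1/5 = 20.0%, Pinecrest 1/8 = 12.5% → Hilltop
General: Hilltop 18/39 = 46.2%, Pinecrest 11/34 = 32.4% → Hilltop
Overall: Hilltop 87/136 = 64.0%, Pinecrest 109/193 = 56.5% → Hilltop
Hilltop wins overall and in every student group — no reversal.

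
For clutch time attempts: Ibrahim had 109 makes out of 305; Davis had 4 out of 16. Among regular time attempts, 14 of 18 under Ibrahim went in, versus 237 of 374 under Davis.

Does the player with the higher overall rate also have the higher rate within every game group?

No

Clutch time: Ibrahim 109/305 = 35.7%, Davis 4/16 = 25.0% → Ibrahim
Regular time: Ibrahim 14/18 = 77.8%, Davis 237/374 = 63.4% → Ibrahim
Overall: Ibrahim 123/323 = 38.1%, Davis 241/390 = 61.8% → Davis
Ibrahim wins each game group but Davis wins overall — the comparison reverses. Ibrahim's attempts skew toward clutch time, which has a lower base rate.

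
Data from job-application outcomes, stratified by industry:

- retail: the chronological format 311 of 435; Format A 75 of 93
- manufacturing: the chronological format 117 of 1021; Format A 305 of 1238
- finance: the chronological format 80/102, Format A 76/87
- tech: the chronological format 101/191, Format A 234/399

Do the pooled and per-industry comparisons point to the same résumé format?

Yes

Retail: the chronological format 311/435 = 71.5%, Format A 75/93 = 80.6% → Format A
Manufacturing: the chronological format 117/1021 = 11.5%, Format A 305/1238 = 24.6% → Format A
Finance: the chronological format 80/102 = 78.4%, Format A 76/87 = 87.4% → Format A
Tech: the chronological format 101/191 = 52.9%, Format A 234/399 = 58.6% → Format A
Overall: the chronological format 609/1749 = 34.8%, Format A 690/1817 = 38.0% → Format A
Format A wins overall and in every industry group — no reversal.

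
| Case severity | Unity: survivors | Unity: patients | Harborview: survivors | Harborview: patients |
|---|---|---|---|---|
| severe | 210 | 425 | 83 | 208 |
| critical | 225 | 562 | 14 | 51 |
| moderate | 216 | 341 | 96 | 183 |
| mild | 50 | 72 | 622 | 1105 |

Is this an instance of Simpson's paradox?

Severe: Unity 210/425 = 49.4%, Harborview 83/208 = 39.9% → Unity
Critical: Unity 225/562 = 40.0%, Harborview 14/51 = 27.5% → Unity
Moderate: Unity 216/341 = 63.3%, Harborview 96/183 = 52.5% → Unity
Mild: Unity 50/72 = 69.4%, Harborview 622/1105 = 56.3% → Unity
Overall: Unity 701/1400 = 50.1%, Harborview 815/1547 = 52.7% → Harborview
Unity wins each case group but Harborview wins overall — the comparison reverses. Unity's patients skew toward critical, which has a lower base rate.

Yes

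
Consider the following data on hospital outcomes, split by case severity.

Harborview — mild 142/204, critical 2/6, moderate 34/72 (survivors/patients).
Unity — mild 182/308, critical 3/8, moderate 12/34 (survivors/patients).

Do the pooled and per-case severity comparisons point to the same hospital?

Mild: Harborview 142/204 = 69.6%, Unity 182/308 = 59.1% → Harborview
Critical: Harborview 2/6 = 33.3%, Unity 3/8 = 37.5% → Unity
Moderate: Harborview 34/72 = 47.2%, Unity 12/34 = 35.3% → Harborview
Overall: Harborview 178/282 = 63.1%, Unity 197/350 = 56.3% → Harborview
Neither sweeps: Harborview wins 2 of 3 groups, Unity wins 1. Harborview wins overall but not every group — no Simpson reversal.

No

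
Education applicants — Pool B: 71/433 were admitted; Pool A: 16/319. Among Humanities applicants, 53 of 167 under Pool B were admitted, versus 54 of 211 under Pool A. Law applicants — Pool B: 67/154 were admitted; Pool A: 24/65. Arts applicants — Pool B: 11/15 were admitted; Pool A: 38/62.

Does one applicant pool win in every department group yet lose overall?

No

Education: Pool B 71/433 = 16.4%, Pool A 16/319 = 5.0% → Pool B
Humanities: Pool B 53/167 = 31.7%, Pool A 54/211 = 25.6% → Pool B
Law: Pool B 67/154 = 43.5%, Pool A 24/65 = 36.9% → Pool B
Arts: Pool B 11/15 = 73.3%, Pool A 38/62 = 61.3% → Pool B
Overall: Pool B 202/769 = 26.3%, Pool A 132/657 = 20.1% → Pool B
Pool B wins overall and in every department group — no reversal.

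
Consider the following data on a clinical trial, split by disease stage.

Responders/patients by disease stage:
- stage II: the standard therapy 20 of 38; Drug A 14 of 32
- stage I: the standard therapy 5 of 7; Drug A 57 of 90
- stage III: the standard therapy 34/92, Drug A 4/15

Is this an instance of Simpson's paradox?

Yes

Stage II: the standard therapy 20/38 = 52.6%, Drug A 14/32 = 43.8% → the standard therapy
Stage I: the standard therapy 5/7 = 71.4%, Drug A 57/90 = 63.3% → the standard therapy
Stage III: the standard therapy 34/92 = 37.0%, Drug A 4/15 = 26.7% → the standard therapy
Overall: the standard therapy 59/137 = 43.1%, Drug A 75/137 = 54.7% → Drug A
The standard therapy wins each disease group but Drug A wins overall — the comparison reverses. The standard therapy's patients skew toward stage III, which has a lower base rate.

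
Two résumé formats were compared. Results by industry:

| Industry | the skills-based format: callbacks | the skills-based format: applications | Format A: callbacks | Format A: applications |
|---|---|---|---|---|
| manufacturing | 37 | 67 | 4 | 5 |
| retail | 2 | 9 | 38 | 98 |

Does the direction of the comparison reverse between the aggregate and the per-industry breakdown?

Yes

Manufacturing: the skills-based format 37/67 = 55.2%, Format A 4/5 = 80.0% → Format A
Retail: the skills-based format 2/9 = 22.2%, Format A 38/98 = 38.8% → Format A
Overall: the skills-based format 39/76 = 51.3%, Format A 42/103 = 40.8% → the skills-based format
Format A wins each industry group but the skills-based format wins overall — the comparison reverses. Format A's applications skew toward retail, which has a lower base rate.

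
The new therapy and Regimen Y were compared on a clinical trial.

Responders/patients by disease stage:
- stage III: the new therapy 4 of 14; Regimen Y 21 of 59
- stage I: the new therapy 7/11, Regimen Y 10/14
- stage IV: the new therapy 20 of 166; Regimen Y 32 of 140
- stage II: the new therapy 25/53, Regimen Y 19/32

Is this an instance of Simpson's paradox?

No

Stage III: the new therapy 4/14 = 28.6%, Regimen Y 21/59 = 35.6% → Regimen Y
Stage I: the new therapy 7/11 = 63.6%, Regimen Y 10/14 = 71.4% → Regimen Y
Stage IV: the new therapy 20/166 = 12.0%, Regimen Y 32/140 = 22.9% → Regimen Y
Stage II: the new therapy 25/53 = 47.2%, Regimen Y 19/32 = 59.4% → Regimen Y
Overall: the new therapy 56/244 = 23.0%, Regimen Y 82/245 = 33.5% → Regimen Y
Regimen Y wins overall and in every disease group — no reversal.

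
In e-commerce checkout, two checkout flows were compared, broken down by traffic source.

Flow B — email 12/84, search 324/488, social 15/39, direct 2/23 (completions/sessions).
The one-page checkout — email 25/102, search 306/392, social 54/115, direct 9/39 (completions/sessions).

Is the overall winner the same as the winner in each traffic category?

Email: Flow B 12/84 = 14.3%, the one-page checkout 25/102 = 24.5% → the one-page checkout
Search: Flow B 324/488 = 66.4%, the one-page checkout 306/392 = 78.1% → the one-page checkout
Social: Flow B 15/39 = 38.5%, the one-page checkout 54/115 = 47.0% → the one-page checkout
Direct: Flow B 2/23 = 8.7%, the one-page checkout 9/39 = 23.1% → the one-page checkout
Overall: Flow B 353/634 = 55.7%, the one-page checkout 394/648 = 60.8% → the one-page checkout
The one-page checkout wins overall and in every traffic group — no reversal.

Yes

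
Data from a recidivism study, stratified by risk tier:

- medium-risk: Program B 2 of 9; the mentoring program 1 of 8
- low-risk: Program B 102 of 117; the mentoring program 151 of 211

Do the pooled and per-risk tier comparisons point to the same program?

Medium-risk: Program B 2/9 = 22.2%, the mentoring program 1/8 = 12.5% → Program B
Low-risk: Program B 102/117 = 87.2%, the mentoring program 151/211 = 71.6% → Program B
Overall: Program B 104/126 = 82.5%, the mentoring program 152/219 = 69.4% → Program B
Program B wins overall and in every risk group — no reversal.

Yes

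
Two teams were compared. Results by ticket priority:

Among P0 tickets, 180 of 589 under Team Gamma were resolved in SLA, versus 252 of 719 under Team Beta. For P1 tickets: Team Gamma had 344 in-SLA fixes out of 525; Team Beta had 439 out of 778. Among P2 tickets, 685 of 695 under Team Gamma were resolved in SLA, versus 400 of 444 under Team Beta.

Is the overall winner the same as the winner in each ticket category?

P0: Team Gamma 180/589 = 30.6%, Team Beta 252/719 = 35.0% → Team Beta
P1: Team Gamma 344/525 = 65.5%, Team Beta 439/778 = 56.4% → Team Gamma
P2: Team Gamma 685/695 = 98.6%, Team Beta 400/444 = 90.1% → Team Gamma
Overall: Team Gamma 1209/1809 = 66.8%, Team Beta 1091/1941 = 56.2% → Team Gamma
Neither sweeps: Team Gamma wins 2 of 3 groups, Team Beta wins 1. Team Gamma wins overall but not every group — no Simpson reversal.

No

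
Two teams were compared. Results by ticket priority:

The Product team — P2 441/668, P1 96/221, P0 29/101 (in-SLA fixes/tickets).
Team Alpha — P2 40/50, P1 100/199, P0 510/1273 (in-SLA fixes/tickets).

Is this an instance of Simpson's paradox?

P2: the Product team 441/668 = 66.0%, Team Alpha 40/50 = 80.0% → Team Alpha
P1: the Product team 96/221 = 43.4%, Team Alpha 100/199 = 50.3% → Team Alpha
P0: the Product team 29/101 = 28.7%, Team Alpha 510/1273 = 40.1% → Team Alpha
Overall: the Product team 566/990 = 57.2%, Team Alpha 650/1522 = 42.7% → the Product team
Team Alpha wins each ticket group but the Product team wins overall — the comparison reverses. Team Alpha's tickets skew toward P0, which has a lower base rate.

Yes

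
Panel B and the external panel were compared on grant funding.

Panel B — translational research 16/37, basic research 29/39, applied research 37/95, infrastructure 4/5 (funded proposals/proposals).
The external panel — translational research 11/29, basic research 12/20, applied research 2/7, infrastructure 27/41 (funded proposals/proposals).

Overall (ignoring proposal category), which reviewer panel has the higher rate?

the external panel

Translational research: Panel B 16/37 = 43.2%, the external panel 11/29 = 37.9% → Panel B
Basic research: Panel B 29/39 = 74.4%, the external panel 12/20 = 60.0% → Panel B
Applied research: Panel B 37/95 = 38.9%, the external panel 2/7 = 28.6% → Panel B
Infrastructure: Panel B 4/5 = 80.0%, the external panel 27/41 = 65.9% → Panel B
Overall: Panel B 86/176 = 48.9%, the external panel 52/97 = 53.6% → the external panel
(Panel B wins every proposal group but the external panel wins overall — Panel B's proposals skew toward the low-rate applied research group.)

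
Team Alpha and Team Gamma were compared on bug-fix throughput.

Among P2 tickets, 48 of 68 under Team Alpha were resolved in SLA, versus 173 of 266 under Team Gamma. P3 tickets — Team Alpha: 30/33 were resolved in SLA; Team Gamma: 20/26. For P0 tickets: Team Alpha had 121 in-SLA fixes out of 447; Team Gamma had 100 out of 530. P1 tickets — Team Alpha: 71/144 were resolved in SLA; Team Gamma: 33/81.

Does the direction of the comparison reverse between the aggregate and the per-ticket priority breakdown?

P2: Team Alpha 48/68 = 70.6%, Team Gamma 173/266 = 65.0% → Team Alpha
P3: Team Alpha 30/33 = 90.9%, Team Gamma 20/26 = 76.9% → Team Alpha
P0: Team Alpha 121/447 = 27.1%, Team Gamma 100/530 = 18.9% → Team Alpha
P1: Team Alpha 71/144 = 49.3%, Team Gamma 33/81 = 40.7% → Team Alpha
Overall: Team Alpha 270/692 = 39.0%, Team Gamma 326/903 = 36.1% → Team Alpha
Team Alpha wins overall and in every ticket group — no reversal.

No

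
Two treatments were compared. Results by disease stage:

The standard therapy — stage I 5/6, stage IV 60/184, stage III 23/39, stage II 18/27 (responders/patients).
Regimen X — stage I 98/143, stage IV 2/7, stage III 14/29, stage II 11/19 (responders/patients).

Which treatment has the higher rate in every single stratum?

the standard therapy

Stage I: the standard therapy 5/6 = 83.3%, Regimen X 98/143 = 68.5% → the standard therapy
Stage IV: the standard therapy 60/184 = 32.6%, Regimen X 2/7 = 28.6% → the standard therapy
Stage III: the standard therapy 23/39 = 59.0%, Regimen X 14/29 = 48.3% → the standard therapy
Stage II: the standard therapy 18/27 = 66.7%, Regimen X 11/19 = 57.9% → the standard therapy
The standard therapy has the higher rate in all 4 groups.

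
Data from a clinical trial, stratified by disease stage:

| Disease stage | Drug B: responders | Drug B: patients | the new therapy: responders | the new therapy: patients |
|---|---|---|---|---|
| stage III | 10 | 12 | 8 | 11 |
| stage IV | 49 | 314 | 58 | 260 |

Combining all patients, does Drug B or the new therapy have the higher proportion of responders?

the new therapy

Stage III: Drug B 10/12 = 83.3%, the new therapy 8/11 = 72.7% → Drug B
Stage IV: Drug B 49/314 = 15.6%, the new therapy 58/260 = 22.3% → the new therapy
Overall: Drug B 59/326 = 18.1%, the new therapy 66/271 = 24.4% → the new therapy
(Neither sweeps every disease group, but the new therapy has the higher pooled rate.)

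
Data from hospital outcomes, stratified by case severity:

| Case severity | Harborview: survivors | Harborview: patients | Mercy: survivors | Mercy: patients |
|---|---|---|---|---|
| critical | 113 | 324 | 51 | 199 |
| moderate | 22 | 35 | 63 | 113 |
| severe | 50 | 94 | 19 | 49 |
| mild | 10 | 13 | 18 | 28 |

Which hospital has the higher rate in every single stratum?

Critical: Harborview 113/324 = 34.9%, Mercy 51/199 = 25.6% → Harborview
Moderate: Harborview 22/35 = 62.9%, Mercy 63/113 = 55.8% → Harborview
Severe: Harborview 50/94 = 53.2%, Mercy 19/49 = 38.8% → Harborview
Mild: Harborview 10/13 = 76.9%, Mercy 18/28 = 64.3% → Harborview
Harborview has the higher rate in all 4 groups.

Harborview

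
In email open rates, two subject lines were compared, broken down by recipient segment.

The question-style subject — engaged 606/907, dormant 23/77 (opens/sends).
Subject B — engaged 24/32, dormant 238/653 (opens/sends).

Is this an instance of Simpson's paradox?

Yes

Engaged: the question-style subject 606/907 = 66.8%, Subject B 24/32 = 75.0% → Subject B
Dormant: the question-style subject 23/77 = 29.9%, Subject B 238/653 = 36.4% → Subject B
Overall: the question-style subject 629/984 = 63.9%, Subject B 262/685 = 38.2% → the question-style subject
Subject B wins each recipient group but the question-style subject wins overall — the comparison reverses. Subject B's sends skew toward dormant, which has a lower base rate.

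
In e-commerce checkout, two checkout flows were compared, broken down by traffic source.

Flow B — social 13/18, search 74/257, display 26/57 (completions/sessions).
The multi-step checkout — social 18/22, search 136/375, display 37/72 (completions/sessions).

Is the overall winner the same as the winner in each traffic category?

Yes

Social: Flow B 13/18 = 72.2%, the multi-step checkout 18/22 = 81.8% → the multi-step checkout
Search: Flow B 74/257 = 28.8%, the multi-step checkout 136/375 = 36.3% → the multi-step checkout
Display: Flow B 26/57 = 45.6%, the multi-step checkout 37/72 = 51.4% → the multi-step checkout
Overall: Flow B 113/332 = 34.0%, the multi-step checkout 191/469 = 40.7% → the multi-step checkout
The multi-step checkout wins overall and in every traffic group — no reversal.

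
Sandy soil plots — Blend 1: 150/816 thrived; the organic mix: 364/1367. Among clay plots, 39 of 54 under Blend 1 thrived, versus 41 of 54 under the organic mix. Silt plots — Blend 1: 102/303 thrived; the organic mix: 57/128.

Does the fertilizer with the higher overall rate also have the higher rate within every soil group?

Sandy soil: Blend 1 150/816 = 18.4%, the organic mix 364/1367 = 26.6% → the organic mix
Clay: Blend 1 39/54 = 72.2%, the organic mix 41/54 = 75.9% → the organic mix
Silt: Blend 1 102/303 = 33.7%, the organic mix 57/128 = 44.5% → the organic mix
Overall: Blend 1 291/1173 = 24.8%, the organic mix 462/1549 = 29.8% → the organic mix
The organic mix wins overall and in every soil group — no reversal.

Yes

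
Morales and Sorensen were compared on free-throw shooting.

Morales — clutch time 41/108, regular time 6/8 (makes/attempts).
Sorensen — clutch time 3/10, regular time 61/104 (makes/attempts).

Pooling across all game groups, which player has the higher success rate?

Clutch time: Morales 41/108 = 38.0%, Sorensen 3/10 = 30.0% → Morales
Regular time: Morales 6/8 = 75.0%, Sorensen 61/104 = 58.7% → Morales
Overall: Morales 47/116 = 40.5%, Sorensen 64/114 = 56.1% → Sorensen
(Morales wins every game group but Sorensen wins overall — Morales's attempts skew toward the low-rate clutch time group.)

Sorensen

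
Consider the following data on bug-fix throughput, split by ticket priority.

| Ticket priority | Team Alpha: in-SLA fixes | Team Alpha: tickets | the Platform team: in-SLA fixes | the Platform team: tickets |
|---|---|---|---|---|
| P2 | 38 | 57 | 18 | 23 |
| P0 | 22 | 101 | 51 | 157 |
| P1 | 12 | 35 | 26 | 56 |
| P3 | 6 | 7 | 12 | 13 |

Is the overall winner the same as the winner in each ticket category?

Yes

P2: Team Alpha 38/57 = 66.7%, the Platform team 18/23 = 78.3% → the Platform team
P0: Team Alpha 22/101 = 21.8%, the Platform team 51/157 = 32.5% → the Platform team
P1: Team Alpha 12/35 = 34.3%, the Platform team 26/56 = 46.4% → the Platform team
P3: Team Alpha 6/7 = 85.7%, the Platform team 12/13 = 92.3% → the Platform team
Overall: Team Alpha 78/200 = 39.0%, the Platform team 107/249 = 43.0% → the Platform team
The Platform team wins overall and in every ticket group — no reversal.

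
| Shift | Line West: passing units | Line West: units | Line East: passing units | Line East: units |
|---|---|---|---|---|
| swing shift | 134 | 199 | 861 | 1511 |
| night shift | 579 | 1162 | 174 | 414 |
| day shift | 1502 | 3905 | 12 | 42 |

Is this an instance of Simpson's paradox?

Yes

Swing shift: Line West 134/199 = 67.3%, Line East 861/1511 = 57.0% → Line West
Night shift: Line West 579/1162 = 49.8%, Line East 174/414 = 42.0% → Line West
Day shift: Line West 1502/3905 = 38.5%, Line East 12/42 = 28.6% → Line West
Overall: Line West 2215/5266 = 42.1%, Line East 1047/1967 = 53.2% → Line East
Line West wins each shift group but Line East wins overall — the comparison reverses. Line West's units skew toward day shift, which has a lower base rate.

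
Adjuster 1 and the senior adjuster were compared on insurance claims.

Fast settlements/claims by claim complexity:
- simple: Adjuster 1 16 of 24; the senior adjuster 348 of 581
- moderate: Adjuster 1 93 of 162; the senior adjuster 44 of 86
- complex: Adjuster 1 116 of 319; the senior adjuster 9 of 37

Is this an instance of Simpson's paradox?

Yes

Simple: Adjuster 1 16/24 = 66.7%, the senior adjuster 348/581 = 59.9% → Adjuster 1
Moderate: Adjuster 1 93/162 = 57.4%, the senior adjuster 44/86 = 51.2% → Adjuster 1
Complex: Adjuster 1 116/319 = 36.4%, the senior adjuster 9/37 = 24.3% → Adjuster 1
Overall: Adjuster 1 225/505 = 44.6%, the senior adjuster 401/704 = 57.0% → the senior adjuster
Adjuster 1 wins each claim group but the senior adjuster wins overall — the comparison reverses. Adjuster 1's claims skew toward complex, which has a lower base rate.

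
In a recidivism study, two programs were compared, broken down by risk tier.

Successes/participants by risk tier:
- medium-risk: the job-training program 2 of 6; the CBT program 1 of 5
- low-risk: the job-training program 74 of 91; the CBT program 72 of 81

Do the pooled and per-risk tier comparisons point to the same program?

Medium-risk: the job-training program 2/6 = 33.3%, the CBT program 1/5 = 20.0% → the job-training program
Low-risk: the job-training program 74/91 = 81.3%, the CBT program 72/81 = 88.9% → the CBT program
Overall: the job-training program 76/97 = 78.4%, the CBT program 73/86 = 84.9% → the CBT program
Neither sweeps: the job-training program wins 1 of 2 groups, the CBT program wins 1. The CBT program wins overall but not every group — no Simpson reversal.

No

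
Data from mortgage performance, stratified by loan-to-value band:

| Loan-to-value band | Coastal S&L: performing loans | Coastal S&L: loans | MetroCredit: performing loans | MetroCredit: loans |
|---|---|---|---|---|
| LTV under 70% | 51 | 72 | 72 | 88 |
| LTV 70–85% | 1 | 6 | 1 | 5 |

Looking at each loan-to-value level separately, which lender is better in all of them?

MetroCredit

LTV under 70%: Coastal S&L 51/72 = 70.8%, MetroCredit 72/88 = 81.8% → MetroCredit
LTV 70–85%: Coastal S&L 1/6 = 16.7%, MetroCredit 1/5 = 20.0% → MetroCredit
MetroCredit has the higher rate in both groups.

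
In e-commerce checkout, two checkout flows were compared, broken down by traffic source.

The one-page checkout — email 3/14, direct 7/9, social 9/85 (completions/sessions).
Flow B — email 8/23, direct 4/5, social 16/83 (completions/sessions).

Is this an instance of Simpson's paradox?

Email: the one-page checkout 3/14 = 21.4%, Flow B 8/23 = 34.8% → Flow B
Direct: the one-page checkout 7/9 = 77.8%, Flow B 4/5 = 80.0% → Flow B
Social: the one-page checkout 9/85 = 10.6%, Flow B 16/83 = 19.3% → Flow B
Overall: the one-page checkout 19/108 = 17.6%, Flow B 28/111 = 25.2% → Flow B
Flow B wins overall and in every traffic group — no reversal.

No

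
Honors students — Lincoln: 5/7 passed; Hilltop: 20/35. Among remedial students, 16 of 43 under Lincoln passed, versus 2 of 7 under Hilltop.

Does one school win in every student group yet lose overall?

Honors: Lincoln 5/7 = 71.4%, Hilltop 20/35 = 57.1% → Lincoln
Remedial: Lincoln 16/43 = 37.2%, Hilltop 2/7 = 28.6% → Lincoln
Overall: Lincoln 21/50 = 42.0%, Hilltop 22/42 = 52.4% → Hilltop
Lincoln wins each student group but Hilltop wins overall — the comparison reverses. Lincoln's students skew toward remedial, which has a lower base rate.

Yes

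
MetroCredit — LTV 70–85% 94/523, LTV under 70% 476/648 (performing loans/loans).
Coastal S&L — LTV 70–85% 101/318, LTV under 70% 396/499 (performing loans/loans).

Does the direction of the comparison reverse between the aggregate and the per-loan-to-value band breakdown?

LTV 70–85%: MetroCredit 94/523 = 18.0%, Coastal S&L 101/318 = 31.8% → Coastal S&L
LTV under 70%: MetroCredit 476/648 = 73.5%, Coastal S&L 396/499 = 79.4% → Coastal S&L
Overall: MetroCredit 570/1171 = 48.7%, Coastal S&L 497/817 = 60.8% → Coastal S&L
Coastal S&L wins overall and in every loan-to-value group — no reversal.

No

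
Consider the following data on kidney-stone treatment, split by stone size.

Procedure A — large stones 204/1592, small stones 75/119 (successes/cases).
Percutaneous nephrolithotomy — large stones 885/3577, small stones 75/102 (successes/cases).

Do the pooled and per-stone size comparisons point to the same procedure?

Yes

Large stones: Procedure A 204/1592 = 12.8%, percutaneous nephrolithotomy 885/3577 = 24.7% → percutaneous nephrolithotomy
Small stones: Procedure A 75/119 = 63.0%, percutaneous nephrolithotomy 75/102 = 73.5% → percutaneous nephrolithotomy
Overall: Procedure A 279/1711 = 16.3%, percutaneous nephrolithotomy 960/3679 = 26.1% → percutaneous nephrolithotomy
Percutaneous nephrolithotomy wins overall and in every stone group — no reversal.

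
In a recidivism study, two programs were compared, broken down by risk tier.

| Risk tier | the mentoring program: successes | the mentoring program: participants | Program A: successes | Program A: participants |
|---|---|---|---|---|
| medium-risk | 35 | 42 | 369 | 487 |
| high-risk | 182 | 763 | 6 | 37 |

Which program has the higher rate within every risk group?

the mentoring program

Medium-risk: the mentoring program 35/42 = 83.3%, Program A 369/487 = 75.8% → the mentoring program
High-risk: the mentoring program 182/763 = 23.9%, Program A 6/37 = 16.2% → the mentoring program
The mentoring program has the higher rate in both groups.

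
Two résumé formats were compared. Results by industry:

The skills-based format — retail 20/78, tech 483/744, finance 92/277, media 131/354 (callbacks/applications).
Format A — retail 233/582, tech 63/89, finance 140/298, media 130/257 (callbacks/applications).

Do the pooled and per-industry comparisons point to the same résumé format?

No

Retail: the skills-based format 20/78 = 25.6%, Format A 233/582 = 40.0% → Format A
Tech: the skills-based format 483/744 = 64.9%, Format A 63/89 = 70.8% → Format A
Finance: the skills-based format 92/277 = 33.2%, Format A 140/298 = 47.0% → Format A
Media: the skills-based format 131/354 = 37.0%, Format A 130/257 = 50.6% → Format A
Overall: the skills-based format 726/1453 = 50.0%, Format A 566/1226 = 46.2% → the skills-based format
Format A wins each industry group but the skills-based format wins overall — the comparison reverses. Format A's applications skew toward retail, which has a lower base rate.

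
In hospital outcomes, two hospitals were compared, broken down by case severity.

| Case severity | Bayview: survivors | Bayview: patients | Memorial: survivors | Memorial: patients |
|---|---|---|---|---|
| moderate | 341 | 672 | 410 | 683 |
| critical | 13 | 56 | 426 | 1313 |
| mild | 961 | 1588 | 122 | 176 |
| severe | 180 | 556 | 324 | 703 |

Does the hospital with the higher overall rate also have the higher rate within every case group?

Moderate: Bayview 341/672 = 50.7%, Memorial 410/683 = 60.0% → Memorial
Critical: Bayview 13/56 = 23.2%, Memorial 426/1313 = 32.4% → Memorial
Mild: Bayview 961/1588 = 60.5%, Memorial 122/176 = 69.3% → Memorial
Severe: Bayview 180/556 = 32.4%, Memorial 324/703 = 46.1% → Memorial
Overall: Bayview 1495/2872 = 52.1%, Memorial 1282/2875 = 44.6% → Bayview
Memorial wins each case group but Bayview wins overall — the comparison reverses. Memorial's patients skew toward critical, which has a lower base rate.

No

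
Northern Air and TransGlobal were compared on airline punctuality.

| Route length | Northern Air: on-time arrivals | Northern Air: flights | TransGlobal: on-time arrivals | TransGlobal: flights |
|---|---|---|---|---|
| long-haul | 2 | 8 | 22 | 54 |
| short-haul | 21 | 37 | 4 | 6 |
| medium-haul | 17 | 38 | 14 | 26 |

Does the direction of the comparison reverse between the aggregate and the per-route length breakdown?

Yes

Long-haul: Northern Air 2/8 = 25.0%, TransGlobal 22/54 = 40.7% → TransGlobal
Short-haul: Northern Air 21/37 = 56.8%, TransGlobal 4/6 = 66.7% → TransGlobal
Medium-haul: Northern Air 17/38 = 44.7%, TransGlobal 14/26 = 53.8% → TransGlobal
Overall: Northern Air 40/83 = 48.2%, TransGlobal 40/86 = 46.5% → Northern Air
TransGlobal wins each route group but Northern Air wins overall — the comparison reverses. TransGlobal's flights skew toward long-haul, which has a lower base rate.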